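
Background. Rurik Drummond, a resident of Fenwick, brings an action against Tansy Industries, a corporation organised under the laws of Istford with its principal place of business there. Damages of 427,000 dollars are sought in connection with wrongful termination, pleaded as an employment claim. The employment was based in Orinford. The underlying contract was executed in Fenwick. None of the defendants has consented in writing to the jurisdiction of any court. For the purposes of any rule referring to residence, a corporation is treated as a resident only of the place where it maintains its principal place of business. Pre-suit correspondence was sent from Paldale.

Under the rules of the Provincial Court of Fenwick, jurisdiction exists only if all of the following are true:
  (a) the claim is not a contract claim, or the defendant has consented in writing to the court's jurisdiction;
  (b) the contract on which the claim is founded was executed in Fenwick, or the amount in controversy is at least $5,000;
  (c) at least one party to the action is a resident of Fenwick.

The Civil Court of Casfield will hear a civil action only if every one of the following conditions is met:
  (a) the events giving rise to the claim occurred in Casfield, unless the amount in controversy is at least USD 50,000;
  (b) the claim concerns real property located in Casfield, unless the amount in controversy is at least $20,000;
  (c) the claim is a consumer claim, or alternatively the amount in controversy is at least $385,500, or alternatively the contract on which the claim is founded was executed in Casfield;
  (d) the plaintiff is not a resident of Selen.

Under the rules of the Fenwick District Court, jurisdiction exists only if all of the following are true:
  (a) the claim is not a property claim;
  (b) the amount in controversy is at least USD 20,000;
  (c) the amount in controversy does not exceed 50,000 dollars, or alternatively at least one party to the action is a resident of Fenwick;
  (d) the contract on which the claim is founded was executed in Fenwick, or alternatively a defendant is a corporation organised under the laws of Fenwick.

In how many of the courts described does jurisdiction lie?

3

The Provincial Court of Fenwick:
  (a) The claim is an employment claim, not a contract claim, which satisfies one of the alternatives. Met.
  (b) The contract was executed in Fenwick, so this disjunct is met. Satisfied.
  (c) Rurik Drummond resides in Fenwick. Condition met.
  → Every requirement is satisfied — jurisdiction.
The Civil Court of Casfield:
  (a) The operative events occurred in Orinford, not Casfield. But the amount in controversy is $427,000, which meets the $50,000 floor, and the 'unless' clause therefore excuses the requirement. Condition met.
  (b) The claim does not concern real property. But the amount in controversy is $427,000, which meets the USD 20,000 floor, and the 'unless' clause therefore excuses the requirement. Condition met.
  (c) The amount in controversy is USD 427,000, which meets the $385,500 floor — that alternative is enough. Condition met.
  (d) The plaintiff resides in Fenwick, which is not Selen. Condition met.
  → Jurisdiction lies.
The Fenwick District Court:
  (a) The claim is an employment claim, not a property claim. Condition met.
  (b) The amount in controversy is $427,000, which meets the $20,000 floor. Met.
  (c) Rurik Drummond resides in Fenwick, so this disjunct is met. Satisfied.
  (d) The contract was executed in Fenwick — that alternative is enough. Satisfied.
  → All conditions met; jurisdiction exists.
Courts with jurisdiction: the Provincial Court of Fenwick, the Civil Court of Casfield, the Fenwick District Court — 3 in total.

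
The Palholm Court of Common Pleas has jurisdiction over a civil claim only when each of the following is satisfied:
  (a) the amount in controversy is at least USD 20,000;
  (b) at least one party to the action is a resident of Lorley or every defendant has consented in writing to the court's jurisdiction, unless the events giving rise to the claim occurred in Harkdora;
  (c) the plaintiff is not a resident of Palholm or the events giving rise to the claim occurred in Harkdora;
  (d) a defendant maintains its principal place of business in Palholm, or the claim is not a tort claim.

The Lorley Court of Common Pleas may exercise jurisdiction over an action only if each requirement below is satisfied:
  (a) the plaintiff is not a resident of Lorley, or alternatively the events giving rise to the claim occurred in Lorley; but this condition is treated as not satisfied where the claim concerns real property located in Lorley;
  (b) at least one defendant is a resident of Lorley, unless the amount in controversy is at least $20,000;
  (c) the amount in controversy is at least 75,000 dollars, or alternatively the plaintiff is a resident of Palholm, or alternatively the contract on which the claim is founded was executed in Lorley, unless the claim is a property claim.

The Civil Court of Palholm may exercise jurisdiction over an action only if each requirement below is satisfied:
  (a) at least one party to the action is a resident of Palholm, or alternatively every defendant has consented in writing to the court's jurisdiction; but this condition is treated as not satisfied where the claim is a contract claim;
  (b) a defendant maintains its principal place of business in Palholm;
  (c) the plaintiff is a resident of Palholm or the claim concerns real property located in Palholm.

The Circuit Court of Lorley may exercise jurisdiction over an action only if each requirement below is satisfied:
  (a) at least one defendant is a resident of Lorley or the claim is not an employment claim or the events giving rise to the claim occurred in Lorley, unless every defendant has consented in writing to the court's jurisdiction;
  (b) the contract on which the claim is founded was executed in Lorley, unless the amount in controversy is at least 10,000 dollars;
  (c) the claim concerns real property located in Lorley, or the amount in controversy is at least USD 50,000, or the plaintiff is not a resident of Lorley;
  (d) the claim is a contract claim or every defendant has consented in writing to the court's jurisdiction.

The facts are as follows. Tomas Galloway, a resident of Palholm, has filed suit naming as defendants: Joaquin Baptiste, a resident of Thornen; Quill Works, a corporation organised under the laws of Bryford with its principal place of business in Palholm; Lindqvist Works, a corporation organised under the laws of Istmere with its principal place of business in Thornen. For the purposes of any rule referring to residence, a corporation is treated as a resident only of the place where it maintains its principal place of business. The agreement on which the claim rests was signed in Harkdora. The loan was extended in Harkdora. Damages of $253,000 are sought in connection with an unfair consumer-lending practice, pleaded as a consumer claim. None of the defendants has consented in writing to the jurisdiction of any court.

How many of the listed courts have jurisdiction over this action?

The Palholm Court of Common Pleas:
  (a) The amount in controversy is 253,000 dollars, which meets the $20,000 floor. Met.
  (b) No party resides in Lorley; no such written consent has been filed — no alternative holds. The proviso rescues it, though: the operative events occurred in Harkdora. Met.
  (c) The operative events occurred in Harkdora, which satisfies one of the alternatives. Condition met.
  (d) Quill Works has its principal place of business in Palholm, so this disjunct is met. Condition met.
  → The court has jurisdiction.
The Lorley Court of Common Pleas:
  (a) The plaintiff resides in Palholm, which is not Lorley, so this disjunct is met. The exception is not triggered, since the claim does not concern real property. Condition met.
  (b) No defendant resides in Lorley (they reside in Thornen, Palholm, Thornen). However, the amount in controversy is 253,000 dollars, which meets the 20,000 dollars floor, so the 'unless' proviso supplies this condition. Met.
  (c) The amount in controversy is 253,000 dollars, which meets the 75,000 dollars floor — that alternative is enough. Satisfied.
  → Jurisdiction lies.
The Civil Court of Palholm:
  (a) Tomas Galloway resides in Palholm, so one alternative holds. The carve-out does not apply: the claim is a consumer claim, not a contract claim. Met.
  (b) Quill Works has its principal place of business in Palholm. Satisfied.
  (c) The plaintiff resides in Palholm, so this disjunct is met. Satisfied.
  → The court has jurisdiction.
The Circuit Court of Lorley:
  (a) The claim is a consumer claim, not an employment claim, which satisfies one of the alternatives. Satisfied.
  (b) The contract was executed in Harkdora, not Lorley. However, the amount in controversy is $253,000, which meets the $10,000 floor, so the 'unless' proviso supplies this condition. Met.
  (c) The amount in controversy is 253,000 dollars, which meets the 50,000 dollars floor, so this disjunct is met. Satisfied.
  (d) The claim is a consumer claim, not a contract claim; no such written consent has been filed — every alternative fails. Not satisfied.
  → At least one condition fails; no jurisdiction.
Courts with jurisdiction: the Palholm Court of Common Pleas, the Lorley Court of Common Pleas, the Civil Court of Palholm — 3 in total.

3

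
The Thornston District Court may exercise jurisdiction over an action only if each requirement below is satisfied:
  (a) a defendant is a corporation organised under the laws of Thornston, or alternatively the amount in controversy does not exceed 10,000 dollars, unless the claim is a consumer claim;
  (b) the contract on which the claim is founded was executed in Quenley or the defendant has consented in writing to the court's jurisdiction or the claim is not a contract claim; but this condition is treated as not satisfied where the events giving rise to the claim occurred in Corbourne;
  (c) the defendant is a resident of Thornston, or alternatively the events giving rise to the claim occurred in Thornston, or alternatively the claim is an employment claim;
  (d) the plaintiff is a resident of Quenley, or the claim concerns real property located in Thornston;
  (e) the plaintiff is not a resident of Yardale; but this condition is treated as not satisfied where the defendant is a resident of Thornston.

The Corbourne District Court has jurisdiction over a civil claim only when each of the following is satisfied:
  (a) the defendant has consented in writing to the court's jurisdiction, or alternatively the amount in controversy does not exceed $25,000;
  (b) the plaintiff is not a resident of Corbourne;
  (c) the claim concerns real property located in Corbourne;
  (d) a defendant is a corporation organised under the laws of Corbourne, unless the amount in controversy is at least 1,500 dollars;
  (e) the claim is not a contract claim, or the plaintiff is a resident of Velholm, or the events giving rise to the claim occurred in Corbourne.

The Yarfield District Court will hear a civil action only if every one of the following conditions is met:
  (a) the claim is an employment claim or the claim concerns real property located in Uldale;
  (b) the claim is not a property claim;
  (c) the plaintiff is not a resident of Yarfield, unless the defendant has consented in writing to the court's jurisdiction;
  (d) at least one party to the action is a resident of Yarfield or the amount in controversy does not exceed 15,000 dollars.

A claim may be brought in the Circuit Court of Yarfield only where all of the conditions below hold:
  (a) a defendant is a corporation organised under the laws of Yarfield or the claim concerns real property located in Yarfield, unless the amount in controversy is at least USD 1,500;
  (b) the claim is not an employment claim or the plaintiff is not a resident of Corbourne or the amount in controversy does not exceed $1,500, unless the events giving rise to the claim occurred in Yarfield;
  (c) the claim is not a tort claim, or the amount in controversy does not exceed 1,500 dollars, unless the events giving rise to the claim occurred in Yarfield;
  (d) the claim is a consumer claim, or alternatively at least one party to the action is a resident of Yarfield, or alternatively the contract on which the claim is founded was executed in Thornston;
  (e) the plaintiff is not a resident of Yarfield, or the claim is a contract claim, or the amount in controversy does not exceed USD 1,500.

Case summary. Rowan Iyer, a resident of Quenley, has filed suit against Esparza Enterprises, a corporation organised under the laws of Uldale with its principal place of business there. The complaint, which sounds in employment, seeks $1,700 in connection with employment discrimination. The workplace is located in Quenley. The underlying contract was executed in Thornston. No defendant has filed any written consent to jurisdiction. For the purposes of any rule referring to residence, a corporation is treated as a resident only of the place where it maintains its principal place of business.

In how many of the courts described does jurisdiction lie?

3

The Thornston District Court:
  (a) The amount in controversy is USD 1,700, within the 10,000 dollars ceiling, so one alternative holds. Satisfied.
  (b) The claim is an employment claim, not a contract claim — that alternative is enough. The carve-out does not apply: the operative events occurred in Quenley, not Corbourne. Met.
  (c) The claim is an employment claim, so one alternative holds. Condition met.
  (d) The plaintiff resides in Quenley, which satisfies one of the alternatives. Met.
  (e) The plaintiff resides in Quenley, which is not Yardale. The exception is not triggered, since the defendant resides in Uldale, not Thornston. Met.
  → Jurisdiction lies.
The Corbourne District Court:
  (a) The amount in controversy is USD 1,700, within the $25,000 ceiling, so this disjunct is met. Satisfied.
  (b) The plaintiff resides in Quenley, which is not Corbourne. Condition met.
  (c) The claim does not concern real property. Not satisfied.
  (d) The corporate defendant(s) are organised in Uldale, not Corbourne. But the amount in controversy is USD 1,700, which meets the 1,500 dollars floor, and the 'unless' clause therefore excuses the requirement. Condition met.
  (e) The claim is an employment claim, not a contract claim, so this disjunct is met. Met.
  → No jurisdiction.
The Yarfield District Court:
  (a) The claim is an employment claim, so one alternative holds. Satisfied.
  (b) The claim is an employment claim, not a property claim. Satisfied.
  (c) The plaintiff resides in Quenley, which is not Yarfield. Met.
  (d) The amount in controversy is $1,700, within the 15,000 dollars ceiling — that alternative is enough. Condition met.
  → The court has jurisdiction.
The Circuit Court of Yarfield:
  (a) The corporate defendant(s) are organised in Uldale, not Yarfield; the claim does not concern real property — none of the alternatives is met. But the amount in controversy is $1,700, which meets the USD 1,500 floor, and the 'unless' clause therefore excuses the requirement. Condition met.
  (b) The plaintiff resides in Quenley, which is not Corbourne, so one alternative holds. Condition met.
  (c) The claim is an employment claim, not a tort claim, so this disjunct is met. Condition met.
  (d) The contract was executed in Thornston, so this disjunct is met. Met.
  (e) The plaintiff resides in Quenley, which is not Yarfield, so one alternative holds. Condition met.
  → Every requirement is satisfied — jurisdiction.
Courts with jurisdiction: the Thornston District Court, the Yarfield District Court, the Circuit Court of Yarfield — 3 in total.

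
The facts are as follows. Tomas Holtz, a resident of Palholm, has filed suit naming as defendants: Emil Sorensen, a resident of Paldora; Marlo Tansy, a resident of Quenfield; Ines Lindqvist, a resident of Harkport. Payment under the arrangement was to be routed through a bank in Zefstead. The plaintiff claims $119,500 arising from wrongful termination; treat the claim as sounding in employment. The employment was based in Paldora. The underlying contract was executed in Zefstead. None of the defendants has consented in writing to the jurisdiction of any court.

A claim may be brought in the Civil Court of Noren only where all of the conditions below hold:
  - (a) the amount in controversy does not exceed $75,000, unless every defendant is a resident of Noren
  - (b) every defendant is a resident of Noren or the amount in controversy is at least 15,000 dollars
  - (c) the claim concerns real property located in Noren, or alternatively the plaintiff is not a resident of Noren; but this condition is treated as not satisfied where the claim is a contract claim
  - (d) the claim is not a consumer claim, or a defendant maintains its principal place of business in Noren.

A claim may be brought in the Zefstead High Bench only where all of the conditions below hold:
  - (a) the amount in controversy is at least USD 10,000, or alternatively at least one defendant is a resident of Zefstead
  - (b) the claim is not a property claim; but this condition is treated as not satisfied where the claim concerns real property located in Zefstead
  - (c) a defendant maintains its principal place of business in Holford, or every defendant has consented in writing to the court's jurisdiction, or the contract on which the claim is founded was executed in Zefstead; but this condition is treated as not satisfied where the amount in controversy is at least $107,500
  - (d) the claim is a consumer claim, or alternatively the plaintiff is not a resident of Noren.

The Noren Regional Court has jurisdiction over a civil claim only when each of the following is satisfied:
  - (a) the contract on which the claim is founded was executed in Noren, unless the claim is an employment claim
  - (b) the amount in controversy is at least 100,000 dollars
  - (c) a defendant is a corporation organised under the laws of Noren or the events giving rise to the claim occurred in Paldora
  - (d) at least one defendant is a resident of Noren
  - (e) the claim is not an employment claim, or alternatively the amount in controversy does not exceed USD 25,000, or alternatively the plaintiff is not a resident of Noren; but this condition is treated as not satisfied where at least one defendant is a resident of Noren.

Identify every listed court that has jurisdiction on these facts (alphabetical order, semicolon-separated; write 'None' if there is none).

None

The Civil Court of Noren:
  (a) The amount in controversy is 119,500 dollars, above the USD 75,000 ceiling. And the defendants reside as follows — Emil Sorensen in Paldora, Marlo Tansy in Quenfield, Ines Lindqvist in Harkport — not all in Noren, so the proviso does not save it. Fails.
  (b) The amount in controversy is 119,500 dollars, which meets the $15,000 floor, which satisfies one of the alternatives. Condition met.
  (c) The plaintiff resides in Palholm, which is not Noren, so one alternative holds. The carve-out does not apply: the claim is an employment claim, not a contract claim. Condition met.
  (d) The claim is an employment claim, not a consumer claim, so one alternative holds. Condition met.
  → At least one condition fails; no jurisdiction.
The Zefstead High Bench:
  (a) The amount in controversy is $119,500, which meets the $10,000 floor, so this disjunct is met. Satisfied.
  (b) The claim is an employment claim, not a property claim. The carve-out does not apply: the claim does not concern real property. Condition met.
  (c) The contract was executed in Zefstead, so this disjunct is met. However, the amount in controversy is USD 119,500, which meets the $107,500 floor, which falls within the stated exception and so defeats the condition. Not met.
  (d) The plaintiff resides in Palholm, which is not Noren, so one alternative holds. Satisfied.
  → No jurisdiction.
The Noren Regional Court:
  (a) The contract was executed in Zefstead, not Noren. However, the claim is an employment claim, so the 'unless' proviso supplies this condition. Met.
  (b) The amount in controversy is USD 119,500, which meets the USD 100,000 floor. Condition met.
  (c) The operative events occurred in Paldora, which satisfies one of the alternatives. Satisfied.
  (d) No defendant resides in Noren (they reside in Paldora, Quenfield, Harkport). Not met.
  (e) The plaintiff resides in Palholm, which is not Noren, so one alternative holds. The exception is not triggered, since no defendant resides in Noren (they reside in Paldora, Quenfield, Harkport). Satisfied.
  → The court lacks jurisdiction.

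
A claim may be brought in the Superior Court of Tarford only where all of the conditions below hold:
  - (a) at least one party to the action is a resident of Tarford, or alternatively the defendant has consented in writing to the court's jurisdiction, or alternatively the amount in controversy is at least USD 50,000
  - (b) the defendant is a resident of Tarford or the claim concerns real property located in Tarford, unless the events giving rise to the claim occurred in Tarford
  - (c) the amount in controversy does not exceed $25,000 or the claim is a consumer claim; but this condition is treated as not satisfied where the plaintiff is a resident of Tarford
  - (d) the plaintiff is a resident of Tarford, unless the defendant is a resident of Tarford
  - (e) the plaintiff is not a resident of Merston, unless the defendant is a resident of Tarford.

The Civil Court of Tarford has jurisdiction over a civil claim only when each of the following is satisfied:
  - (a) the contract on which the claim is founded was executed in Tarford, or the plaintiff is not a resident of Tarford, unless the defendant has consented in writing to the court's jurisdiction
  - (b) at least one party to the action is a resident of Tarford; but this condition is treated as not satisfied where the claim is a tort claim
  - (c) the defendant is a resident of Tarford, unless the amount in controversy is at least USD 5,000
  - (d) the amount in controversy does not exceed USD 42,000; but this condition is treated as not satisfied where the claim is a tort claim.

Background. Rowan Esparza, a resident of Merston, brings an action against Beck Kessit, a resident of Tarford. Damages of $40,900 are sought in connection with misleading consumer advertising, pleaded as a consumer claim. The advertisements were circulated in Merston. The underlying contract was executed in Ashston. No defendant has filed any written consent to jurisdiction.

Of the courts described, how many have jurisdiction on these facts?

2

The Superior Court of Tarford:
  (a) Beck Kessit resides in Tarford — that alternative is enough. Condition met.
  (b) The defendant resides in Tarford — that alternative is enough. Condition met.
  (c) The claim is a consumer claim, which satisfies one of the alternatives. The exception is not triggered, since the plaintiff resides in Merston, not Tarford. Met.
  (d) The plaintiff resides in Merston, not Tarford. The proviso rescues it, though: the defendant resides in Tarford. Condition met.
  (e) The plaintiff resides in Merston. The proviso rescues it, though: the defendant resides in Tarford. Satisfied.
  → Jurisdiction lies.
The Civil Court of Tarford:
  (a) The plaintiff resides in Merston, which is not Tarford, so this disjunct is met. Condition met.
  (b) Beck Kessit resides in Tarford. The carve-out does not apply: the claim is a consumer claim, not a tort claim. Condition met.
  (c) The defendant resides in Tarford. Condition met.
  (d) The amount in controversy is 40,900 dollars, within the USD 42,000 ceiling. And the carve-out is inapplicable — the claim is a consumer claim, not a tort claim. Condition met.
  → The court has jurisdiction.
Courts with jurisdiction: the Superior Court of Tarford, the Civil Court of Tarford — 2 in total.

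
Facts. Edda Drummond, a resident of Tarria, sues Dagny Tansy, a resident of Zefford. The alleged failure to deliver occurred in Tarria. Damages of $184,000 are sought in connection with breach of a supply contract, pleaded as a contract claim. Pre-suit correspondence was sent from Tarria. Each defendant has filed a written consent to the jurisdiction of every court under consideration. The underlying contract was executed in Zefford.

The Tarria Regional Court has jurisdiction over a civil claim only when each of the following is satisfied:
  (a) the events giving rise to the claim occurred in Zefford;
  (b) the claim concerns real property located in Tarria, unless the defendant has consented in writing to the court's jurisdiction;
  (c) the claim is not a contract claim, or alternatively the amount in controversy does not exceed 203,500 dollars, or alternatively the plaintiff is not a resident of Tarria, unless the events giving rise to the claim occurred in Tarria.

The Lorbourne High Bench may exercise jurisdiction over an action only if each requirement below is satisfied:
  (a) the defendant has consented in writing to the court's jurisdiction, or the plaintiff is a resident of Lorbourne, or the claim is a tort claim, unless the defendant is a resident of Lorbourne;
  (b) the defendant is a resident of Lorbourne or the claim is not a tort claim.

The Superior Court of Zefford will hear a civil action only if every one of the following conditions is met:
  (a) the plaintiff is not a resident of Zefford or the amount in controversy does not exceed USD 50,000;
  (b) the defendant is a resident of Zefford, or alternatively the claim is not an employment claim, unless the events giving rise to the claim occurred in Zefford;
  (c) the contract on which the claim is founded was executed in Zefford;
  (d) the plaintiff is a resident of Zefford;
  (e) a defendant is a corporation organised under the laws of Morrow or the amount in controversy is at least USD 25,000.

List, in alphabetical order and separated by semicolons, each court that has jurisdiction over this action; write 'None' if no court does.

The Tarria Regional Court:
  (a) The operative events occurred in Tarria, not Zefford. Not met.
  (b) The claim does not concern real property. But every defendant has filed written consent, and the 'unless' clause therefore excuses the requirement. Met.
  (c) The amount in controversy is 184,000 dollars, within the USD 203,500 ceiling, which satisfies one of the alternatives. Satisfied.
  → The court lacks jurisdiction.
The Lorbourne High Bench:
  (a) Every defendant has filed written consent, so one alternative holds. Met.
  (b) The claim is a contract claim, not a tort claim — that alternative is enough. Satisfied.
  → Jurisdiction lies.
The Superior Court of Zefford:
  (a) The plaintiff resides in Tarria, which is not Zefford, so one alternative holds. Satisfied.
  (b) The defendant resides in Zefford — that alternative is enough. Satisfied.
  (c) The contract was executed in Zefford. Satisfied.
  (d) The plaintiff resides in Tarria, not Zefford. Condition not met.
  (e) The amount in controversy is USD 184,000, which meets the $25,000 floor, which satisfies one of the alternatives. Met.
  → No jurisdiction.

the Lorbourne High Bench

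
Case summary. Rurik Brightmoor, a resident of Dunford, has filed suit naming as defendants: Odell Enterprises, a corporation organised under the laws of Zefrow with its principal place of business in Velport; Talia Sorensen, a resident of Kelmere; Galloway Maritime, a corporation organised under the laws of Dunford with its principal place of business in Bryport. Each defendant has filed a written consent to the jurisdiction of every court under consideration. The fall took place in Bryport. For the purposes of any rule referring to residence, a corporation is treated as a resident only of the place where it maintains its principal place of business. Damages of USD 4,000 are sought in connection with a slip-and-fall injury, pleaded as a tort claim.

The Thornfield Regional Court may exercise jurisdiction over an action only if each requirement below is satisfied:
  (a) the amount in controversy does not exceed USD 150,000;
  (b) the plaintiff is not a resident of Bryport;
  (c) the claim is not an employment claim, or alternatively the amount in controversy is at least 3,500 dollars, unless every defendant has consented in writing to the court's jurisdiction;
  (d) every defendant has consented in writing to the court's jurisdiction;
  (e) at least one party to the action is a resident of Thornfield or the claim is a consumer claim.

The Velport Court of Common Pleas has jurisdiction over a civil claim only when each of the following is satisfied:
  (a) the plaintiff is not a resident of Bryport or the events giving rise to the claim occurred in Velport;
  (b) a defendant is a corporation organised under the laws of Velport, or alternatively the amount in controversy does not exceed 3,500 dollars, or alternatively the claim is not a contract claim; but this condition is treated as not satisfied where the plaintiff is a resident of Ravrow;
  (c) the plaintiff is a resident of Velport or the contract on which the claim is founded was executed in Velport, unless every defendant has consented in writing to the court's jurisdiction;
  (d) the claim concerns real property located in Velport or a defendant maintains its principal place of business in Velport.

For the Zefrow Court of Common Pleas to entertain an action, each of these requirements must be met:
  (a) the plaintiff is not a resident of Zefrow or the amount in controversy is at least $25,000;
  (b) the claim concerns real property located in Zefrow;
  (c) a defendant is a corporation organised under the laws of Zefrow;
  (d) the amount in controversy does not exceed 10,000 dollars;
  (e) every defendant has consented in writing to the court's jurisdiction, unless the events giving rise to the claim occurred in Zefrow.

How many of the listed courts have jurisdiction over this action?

The Thornfield Regional Court:
  (a) The amount in controversy is 4,000 dollars, within the 150,000 dollars ceiling. Condition met.
  (b) The plaintiff resides in Dunford, which is not Bryport. Met.
  (c) The claim is a tort claim, not an employment claim, which satisfies one of the alternatives. Met.
  (d) Every defendant has filed written consent. Satisfied.
  (e) No party resides in Thornfield; the claim is a tort claim, not a consumer claim — no alternative holds. Fails.
  → No jurisdiction.
The Velport Court of Common Pleas:
  (a) The plaintiff resides in Dunford, which is not Bryport — that alternative is enough. Met.
  (b) The claim is a tort claim, not a contract claim, so this disjunct is met. The carve-out does not apply: the plaintiff resides in Dunford, not Ravrow. Condition met.
  (c) The plaintiff resides in Dunford, not Velport; no contract (and hence no place of execution) is alleged — none of the alternatives is met. But every defendant has filed written consent, and the 'unless' clause therefore excuses the requirement. Satisfied.
  (d) Odell Enterprises has its principal place of business in Velport, which satisfies one of the alternatives. Satisfied.
  → All conditions met; jurisdiction exists.
The Zefrow Court of Common Pleas:
  (a) The plaintiff resides in Dunford, which is not Zefrow, which satisfies one of the alternatives. Condition met.
  (b) The claim does not concern real property. Not satisfied.
  (c) Odell Enterprises is organised under the laws of Zefrow. Condition met.
  (d) The amount in controversy is USD 4,000, within the USD 10,000 ceiling. Condition met.
  (e) Every defendant has filed written consent. Met.
  → The court lacks jurisdiction.
Courts with jurisdiction: the Velport Court of Common Pleas — 1 in total.

1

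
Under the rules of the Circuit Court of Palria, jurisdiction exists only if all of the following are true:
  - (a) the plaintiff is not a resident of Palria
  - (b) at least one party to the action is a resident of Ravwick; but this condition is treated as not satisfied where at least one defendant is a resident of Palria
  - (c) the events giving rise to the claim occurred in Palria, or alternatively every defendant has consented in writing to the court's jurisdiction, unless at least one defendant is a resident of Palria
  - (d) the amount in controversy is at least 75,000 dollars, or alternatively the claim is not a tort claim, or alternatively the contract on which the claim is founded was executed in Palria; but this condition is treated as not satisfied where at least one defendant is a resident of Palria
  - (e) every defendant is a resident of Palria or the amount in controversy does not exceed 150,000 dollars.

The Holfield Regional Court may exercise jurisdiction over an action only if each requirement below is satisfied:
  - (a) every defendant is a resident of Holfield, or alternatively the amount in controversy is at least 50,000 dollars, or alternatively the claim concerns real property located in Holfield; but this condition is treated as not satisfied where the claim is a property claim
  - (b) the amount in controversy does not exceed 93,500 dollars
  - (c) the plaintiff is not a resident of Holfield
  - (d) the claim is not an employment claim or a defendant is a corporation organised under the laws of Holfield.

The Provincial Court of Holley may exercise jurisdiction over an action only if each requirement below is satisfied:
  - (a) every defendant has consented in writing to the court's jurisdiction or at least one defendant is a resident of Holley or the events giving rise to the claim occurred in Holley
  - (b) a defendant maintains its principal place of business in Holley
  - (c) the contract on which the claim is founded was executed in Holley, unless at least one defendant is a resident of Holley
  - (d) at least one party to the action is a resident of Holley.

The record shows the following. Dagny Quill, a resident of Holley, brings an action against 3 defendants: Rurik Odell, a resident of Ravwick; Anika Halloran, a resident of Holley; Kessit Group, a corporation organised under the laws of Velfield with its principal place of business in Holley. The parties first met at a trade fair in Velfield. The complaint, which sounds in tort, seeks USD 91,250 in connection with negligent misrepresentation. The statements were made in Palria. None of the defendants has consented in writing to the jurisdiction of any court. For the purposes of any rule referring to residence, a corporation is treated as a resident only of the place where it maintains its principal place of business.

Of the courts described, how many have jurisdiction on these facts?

3

The Circuit Court of Palria:
  (a) The plaintiff resides in Holley, which is not Palria. Condition met.
  (b) Rurik Odell resides in Ravwick. The exception is not triggered, since no defendant resides in Palria (they reside in Ravwick, Holley, Holley). Met.
  (c) The operative events occurred in Palria, so this disjunct is met. Satisfied.
  (d) The amount in controversy is 91,250 dollars, which meets the $75,000 floor — that alternative is enough. The carve-out does not apply: no defendant resides in Palria (they reside in Ravwick, Holley, Holley). Met.
  (e) The amount in controversy is $91,250, within the 150,000 dollars ceiling, so this disjunct is met. Condition met.
  → All conditions met; jurisdiction exists.
The Holfield Regional Court:
  (a) The amount in controversy is $91,250, which meets the USD 50,000 floor — that alternative is enough. And the carve-out is inapplicable — the claim is a tort claim, not a property claim. Condition met.
  (b) The amount in controversy is 91,250 dollars, within the $93,500 ceiling. Satisfied.
  (c) The plaintiff resides in Holley, which is not Holfield. Met.
  (d) The claim is a tort claim, not an employment claim, which satisfies one of the alternatives. Satisfied.
  → All conditions met; jurisdiction exists.
The Provincial Court of Holley:
  (a) Anika Halloran resides in Holley, so one alternative holds. Condition met.
  (b) Kessit Group has its principal place of business in Holley. Satisfied.
  (c) No contract (and hence no place of execution) is alleged. But Anika Halloran resides in Holley, and the 'unless' clause therefore excuses the requirement. Satisfied.
  (d) Dagny Quill resides in Holley. Condition met.
  → All conditions met; jurisdiction exists.
Courts with jurisdiction: the Circuit Court of Palria, the Holfield Regional Court, the Provincial Court of Holley — 3 in total.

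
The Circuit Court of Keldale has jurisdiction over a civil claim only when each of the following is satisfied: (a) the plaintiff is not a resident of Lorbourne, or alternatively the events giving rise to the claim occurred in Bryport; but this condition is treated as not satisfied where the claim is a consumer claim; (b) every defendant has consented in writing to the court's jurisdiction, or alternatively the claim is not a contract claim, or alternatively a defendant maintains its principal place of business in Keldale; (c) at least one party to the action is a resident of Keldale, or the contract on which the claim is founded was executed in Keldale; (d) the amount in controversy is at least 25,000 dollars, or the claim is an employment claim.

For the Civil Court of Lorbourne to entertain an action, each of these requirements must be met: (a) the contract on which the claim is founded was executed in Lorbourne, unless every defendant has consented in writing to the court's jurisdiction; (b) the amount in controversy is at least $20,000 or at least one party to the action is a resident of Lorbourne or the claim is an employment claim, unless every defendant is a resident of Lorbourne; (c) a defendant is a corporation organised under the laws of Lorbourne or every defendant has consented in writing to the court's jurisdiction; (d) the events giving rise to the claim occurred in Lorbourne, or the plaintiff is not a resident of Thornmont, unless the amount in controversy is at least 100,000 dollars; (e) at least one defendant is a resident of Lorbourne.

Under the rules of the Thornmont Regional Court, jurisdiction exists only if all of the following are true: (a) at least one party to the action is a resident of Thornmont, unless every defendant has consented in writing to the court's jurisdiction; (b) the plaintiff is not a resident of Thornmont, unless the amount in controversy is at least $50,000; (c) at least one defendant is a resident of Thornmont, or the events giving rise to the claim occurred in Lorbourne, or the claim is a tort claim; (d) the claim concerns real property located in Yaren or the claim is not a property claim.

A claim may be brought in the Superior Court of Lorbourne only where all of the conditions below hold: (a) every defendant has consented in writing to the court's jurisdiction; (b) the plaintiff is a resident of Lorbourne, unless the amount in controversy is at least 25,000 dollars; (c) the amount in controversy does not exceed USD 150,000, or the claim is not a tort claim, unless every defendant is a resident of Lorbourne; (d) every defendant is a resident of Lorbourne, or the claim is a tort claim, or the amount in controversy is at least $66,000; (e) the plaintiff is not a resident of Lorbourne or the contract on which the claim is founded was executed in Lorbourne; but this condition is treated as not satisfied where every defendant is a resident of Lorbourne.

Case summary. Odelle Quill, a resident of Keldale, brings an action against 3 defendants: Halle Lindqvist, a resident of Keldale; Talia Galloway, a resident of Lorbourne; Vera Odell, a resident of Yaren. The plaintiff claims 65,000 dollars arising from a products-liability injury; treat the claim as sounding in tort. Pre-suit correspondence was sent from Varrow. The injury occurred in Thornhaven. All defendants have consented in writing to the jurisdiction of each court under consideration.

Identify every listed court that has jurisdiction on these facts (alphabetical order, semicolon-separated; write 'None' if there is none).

The Circuit Court of Keldale:
  (a) The plaintiff resides in Keldale, which is not Lorbourne, which satisfies one of the alternatives. And the carve-out is inapplicable — the claim is a tort claim, not a consumer claim. Met.
  (b) Every defendant has filed written consent, so this disjunct is met. Condition met.
  (c) Odelle Quill resides in Keldale, so this disjunct is met. Met.
  (d) The amount in controversy is 65,000 dollars, which meets the 25,000 dollars floor, so one alternative holds. Condition met.
  → All conditions met; jurisdiction exists.
The Civil Court of Lorbourne:
  (a) No contract (and hence no place of execution) is alleged. The proviso rescues it, though: every defendant has filed written consent. Condition met.
  (b) The amount in controversy is 65,000 dollars, which meets the 20,000 dollars floor, so one alternative holds. Satisfied.
  (c) Every defendant has filed written consent, so one alternative holds. Satisfied.
  (d) The plaintiff resides in Keldale, which is not Thornmont, which satisfies one of the alternatives. Met.
  (e) Talia Galloway resides in Lorbourne. Met.
  → All conditions met; jurisdiction exists.
The Thornmont Regional Court:
  (a) No party resides in Thornmont. But every defendant has filed written consent, and the 'unless' clause therefore excuses the requirement. Met.
  (b) The plaintiff resides in Keldale, which is not Thornmont. Satisfied.
  (c) The claim is a tort claim, so one alternative holds. Met.
  (d) The claim is a tort claim, not a property claim, so one alternative holds. Met.
  → Jurisdiction lies.
The Superior Court of Lorbourne:
  (a) Every defendant has filed written consent. Condition met.
  (b) The plaintiff resides in Keldale, not Lorbourne. The proviso rescues it, though: the amount in controversy is 65,000 dollars, which meets the 25,000 dollars floor. Satisfied.
  (c) The amount in controversy is $65,000, within the $150,000 ceiling, which satisfies one of the alternatives. Condition met.
  (d) The claim is a tort claim, so one alternative holds. Met.
  (e) The plaintiff resides in Keldale, which is not Lorbourne, so this disjunct is met. And the carve-out is inapplicable — the defendants reside as follows — Halle Lindqvist in Keldale, Talia Galloway in Lorbourne, Vera Odell in Yaren — not all in Lorbourne. Met.
  → Every requirement is satisfied — jurisdiction.

the Circuit Court of Keldale; the Civil Court of Lorbourne; the Superior Court of Lorbourne; the Thornmont Regional Court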